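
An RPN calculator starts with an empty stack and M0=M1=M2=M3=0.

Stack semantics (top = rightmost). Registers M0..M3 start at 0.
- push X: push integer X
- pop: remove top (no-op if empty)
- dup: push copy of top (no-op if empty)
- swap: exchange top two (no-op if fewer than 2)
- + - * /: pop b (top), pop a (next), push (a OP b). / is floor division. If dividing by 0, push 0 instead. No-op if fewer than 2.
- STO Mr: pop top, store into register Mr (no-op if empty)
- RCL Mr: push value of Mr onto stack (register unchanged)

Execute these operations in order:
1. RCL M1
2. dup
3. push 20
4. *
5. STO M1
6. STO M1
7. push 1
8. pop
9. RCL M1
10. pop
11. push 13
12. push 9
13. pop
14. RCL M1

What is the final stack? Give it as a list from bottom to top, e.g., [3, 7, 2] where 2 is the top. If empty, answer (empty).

After op 1 (RCL M1): stack=[0] mem=[0,0,0,0]
After op 2 (dup): stack=[0,0] mem=[0,0,0,0]
After op 3 (push 20): stack=[0,0,20] mem=[0,0,0,0]
After op 4 (*): stack=[0,0] mem=[0,0,0,0]
After op 5 (STO M1): stack=[0] mem=[0,0,0,0]
After op 6 (STO M1): stack=[empty] mem=[0,0,0,0]
After op 7 (push 1): stack=[1] mem=[0,0,0,0]
After op 8 (pop): stack=[empty] mem=[0,0,0,0]
After op 9 (RCL M1): stack=[0] mem=[0,0,0,0]
After op 10 (pop): stack=[empty] mem=[0,0,0,0]
After op 11 (push 13): stack=[13] mem=[0,0,0,0]
After op 12 (push 9): stack=[13,9] mem=[0,0,0,0]
After op 13 (pop): stack=[13] mem=[0,0,0,0]
After op 14 (RCL M1): stack=[13,0] mem=[0,0,0,0]

Answer: [13, 0]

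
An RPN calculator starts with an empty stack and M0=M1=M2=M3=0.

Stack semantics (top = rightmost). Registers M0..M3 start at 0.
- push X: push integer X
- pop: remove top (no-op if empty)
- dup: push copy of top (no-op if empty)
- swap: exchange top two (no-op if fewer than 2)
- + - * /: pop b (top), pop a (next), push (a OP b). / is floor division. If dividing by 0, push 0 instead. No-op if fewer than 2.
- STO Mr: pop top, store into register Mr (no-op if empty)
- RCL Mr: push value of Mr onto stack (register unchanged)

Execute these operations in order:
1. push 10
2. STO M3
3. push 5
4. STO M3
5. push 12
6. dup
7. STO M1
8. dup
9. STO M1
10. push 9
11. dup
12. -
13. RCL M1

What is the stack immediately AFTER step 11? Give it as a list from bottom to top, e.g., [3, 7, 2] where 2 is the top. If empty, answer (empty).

After op 1 (push 10): stack=[10] mem=[0,0,0,0]
After op 2 (STO M3): stack=[empty] mem=[0,0,0,10]
After op 3 (push 5): stack=[5] mem=[0,0,0,10]
After op 4 (STO M3): stack=[empty] mem=[0,0,0,5]
After op 5 (push 12): stack=[12] mem=[0,0,0,5]
After op 6 (dup): stack=[12,12] mem=[0,0,0,5]
After op 7 (STO M1): stack=[12] mem=[0,12,0,5]
After op 8 (dup): stack=[12,12] mem=[0,12,0,5]
After op 9 (STO M1): stack=[12] mem=[0,12,0,5]
After op 10 (push 9): stack=[12,9] mem=[0,12,0,5]
After op 11 (dup): stack=[12,9,9] mem=[0,12,0,5]

[12, 9, 9]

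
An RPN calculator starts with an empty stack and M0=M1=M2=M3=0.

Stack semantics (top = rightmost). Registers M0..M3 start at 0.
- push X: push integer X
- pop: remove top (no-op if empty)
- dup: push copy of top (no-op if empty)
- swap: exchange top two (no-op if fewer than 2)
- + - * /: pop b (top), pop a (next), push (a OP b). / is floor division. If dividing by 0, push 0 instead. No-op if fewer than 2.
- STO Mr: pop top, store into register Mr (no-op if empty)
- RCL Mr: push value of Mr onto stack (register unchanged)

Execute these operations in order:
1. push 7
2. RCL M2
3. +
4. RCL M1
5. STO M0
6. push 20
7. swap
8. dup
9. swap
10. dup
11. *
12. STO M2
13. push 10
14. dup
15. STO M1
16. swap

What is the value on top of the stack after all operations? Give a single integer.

After op 1 (push 7): stack=[7] mem=[0,0,0,0]
After op 2 (RCL M2): stack=[7,0] mem=[0,0,0,0]
After op 3 (+): stack=[7] mem=[0,0,0,0]
After op 4 (RCL M1): stack=[7,0] mem=[0,0,0,0]
After op 5 (STO M0): stack=[7] mem=[0,0,0,0]
After op 6 (push 20): stack=[7,20] mem=[0,0,0,0]
After op 7 (swap): stack=[20,7] mem=[0,0,0,0]
After op 8 (dup): stack=[20,7,7] mem=[0,0,0,0]
After op 9 (swap): stack=[20,7,7] mem=[0,0,0,0]
After op 10 (dup): stack=[20,7,7,7] mem=[0,0,0,0]
After op 11 (*): stack=[20,7,49] mem=[0,0,0,0]
After op 12 (STO M2): stack=[20,7] mem=[0,0,49,0]
After op 13 (push 10): stack=[20,7,10] mem=[0,0,49,0]
After op 14 (dup): stack=[20,7,10,10] mem=[0,0,49,0]
After op 15 (STO M1): stack=[20,7,10] mem=[0,10,49,0]
After op 16 (swap): stack=[20,10,7] mem=[0,10,49,0]

Answer: 7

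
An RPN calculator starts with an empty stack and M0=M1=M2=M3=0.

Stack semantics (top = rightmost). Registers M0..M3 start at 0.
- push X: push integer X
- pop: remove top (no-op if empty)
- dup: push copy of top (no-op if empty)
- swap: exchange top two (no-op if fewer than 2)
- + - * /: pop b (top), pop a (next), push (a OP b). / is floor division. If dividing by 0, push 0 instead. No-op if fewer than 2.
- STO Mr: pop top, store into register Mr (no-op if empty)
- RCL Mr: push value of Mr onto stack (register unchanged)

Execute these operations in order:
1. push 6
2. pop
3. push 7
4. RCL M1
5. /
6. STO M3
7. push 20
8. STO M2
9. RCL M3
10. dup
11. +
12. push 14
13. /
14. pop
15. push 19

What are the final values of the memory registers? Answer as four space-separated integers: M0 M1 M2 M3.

After op 1 (push 6): stack=[6] mem=[0,0,0,0]
After op 2 (pop): stack=[empty] mem=[0,0,0,0]
After op 3 (push 7): stack=[7] mem=[0,0,0,0]
After op 4 (RCL M1): stack=[7,0] mem=[0,0,0,0]
After op 5 (/): stack=[0] mem=[0,0,0,0]
After op 6 (STO M3): stack=[empty] mem=[0,0,0,0]
After op 7 (push 20): stack=[20] mem=[0,0,0,0]
After op 8 (STO M2): stack=[empty] mem=[0,0,20,0]
After op 9 (RCL M3): stack=[0] mem=[0,0,20,0]
After op 10 (dup): stack=[0,0] mem=[0,0,20,0]
After op 11 (+): stack=[0] mem=[0,0,20,0]
After op 12 (push 14): stack=[0,14] mem=[0,0,20,0]
After op 13 (/): stack=[0] mem=[0,0,20,0]
After op 14 (pop): stack=[empty] mem=[0,0,20,0]
After op 15 (push 19): stack=[19] mem=[0,0,20,0]

Answer: 0 0 20 0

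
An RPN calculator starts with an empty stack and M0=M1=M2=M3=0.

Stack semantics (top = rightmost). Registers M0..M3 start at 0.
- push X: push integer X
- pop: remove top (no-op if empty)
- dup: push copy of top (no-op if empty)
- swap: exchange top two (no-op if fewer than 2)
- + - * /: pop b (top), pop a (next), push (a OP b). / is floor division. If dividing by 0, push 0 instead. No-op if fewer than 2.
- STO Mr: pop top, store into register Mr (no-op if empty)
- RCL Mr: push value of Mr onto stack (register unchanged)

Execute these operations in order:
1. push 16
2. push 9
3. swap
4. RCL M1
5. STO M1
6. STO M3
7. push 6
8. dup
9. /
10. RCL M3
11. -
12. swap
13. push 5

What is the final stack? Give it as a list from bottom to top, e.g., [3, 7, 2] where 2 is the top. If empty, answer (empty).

Answer: [-15, 9, 5]

Derivation:
After op 1 (push 16): stack=[16] mem=[0,0,0,0]
After op 2 (push 9): stack=[16,9] mem=[0,0,0,0]
After op 3 (swap): stack=[9,16] mem=[0,0,0,0]
After op 4 (RCL M1): stack=[9,16,0] mem=[0,0,0,0]
After op 5 (STO M1): stack=[9,16] mem=[0,0,0,0]
After op 6 (STO M3): stack=[9] mem=[0,0,0,16]
After op 7 (push 6): stack=[9,6] mem=[0,0,0,16]
After op 8 (dup): stack=[9,6,6] mem=[0,0,0,16]
After op 9 (/): stack=[9,1] mem=[0,0,0,16]
After op 10 (RCL M3): stack=[9,1,16] mem=[0,0,0,16]
After op 11 (-): stack=[9,-15] mem=[0,0,0,16]
After op 12 (swap): stack=[-15,9] mem=[0,0,0,16]
After op 13 (push 5): stack=[-15,9,5] mem=[0,0,0,16]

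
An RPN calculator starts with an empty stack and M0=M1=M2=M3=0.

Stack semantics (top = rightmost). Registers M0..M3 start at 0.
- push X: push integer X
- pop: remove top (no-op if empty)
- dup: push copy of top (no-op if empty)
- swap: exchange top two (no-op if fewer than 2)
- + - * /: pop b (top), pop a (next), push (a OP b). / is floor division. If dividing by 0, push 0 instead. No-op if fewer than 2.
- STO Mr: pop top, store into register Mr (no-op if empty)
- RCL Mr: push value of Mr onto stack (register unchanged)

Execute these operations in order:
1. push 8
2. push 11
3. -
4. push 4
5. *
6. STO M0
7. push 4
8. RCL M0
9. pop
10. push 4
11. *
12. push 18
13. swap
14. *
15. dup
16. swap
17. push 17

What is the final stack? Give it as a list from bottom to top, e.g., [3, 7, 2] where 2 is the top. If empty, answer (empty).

After op 1 (push 8): stack=[8] mem=[0,0,0,0]
After op 2 (push 11): stack=[8,11] mem=[0,0,0,0]
After op 3 (-): stack=[-3] mem=[0,0,0,0]
After op 4 (push 4): stack=[-3,4] mem=[0,0,0,0]
After op 5 (*): stack=[-12] mem=[0,0,0,0]
After op 6 (STO M0): stack=[empty] mem=[-12,0,0,0]
After op 7 (push 4): stack=[4] mem=[-12,0,0,0]
After op 8 (RCL M0): stack=[4,-12] mem=[-12,0,0,0]
After op 9 (pop): stack=[4] mem=[-12,0,0,0]
After op 10 (push 4): stack=[4,4] mem=[-12,0,0,0]
After op 11 (*): stack=[16] mem=[-12,0,0,0]
After op 12 (push 18): stack=[16,18] mem=[-12,0,0,0]
After op 13 (swap): stack=[18,16] mem=[-12,0,0,0]
After op 14 (*): stack=[288] mem=[-12,0,0,0]
After op 15 (dup): stack=[288,288] mem=[-12,0,0,0]
After op 16 (swap): stack=[288,288] mem=[-12,0,0,0]
After op 17 (push 17): stack=[288,288,17] mem=[-12,0,0,0]

Answer: [288, 288, 17]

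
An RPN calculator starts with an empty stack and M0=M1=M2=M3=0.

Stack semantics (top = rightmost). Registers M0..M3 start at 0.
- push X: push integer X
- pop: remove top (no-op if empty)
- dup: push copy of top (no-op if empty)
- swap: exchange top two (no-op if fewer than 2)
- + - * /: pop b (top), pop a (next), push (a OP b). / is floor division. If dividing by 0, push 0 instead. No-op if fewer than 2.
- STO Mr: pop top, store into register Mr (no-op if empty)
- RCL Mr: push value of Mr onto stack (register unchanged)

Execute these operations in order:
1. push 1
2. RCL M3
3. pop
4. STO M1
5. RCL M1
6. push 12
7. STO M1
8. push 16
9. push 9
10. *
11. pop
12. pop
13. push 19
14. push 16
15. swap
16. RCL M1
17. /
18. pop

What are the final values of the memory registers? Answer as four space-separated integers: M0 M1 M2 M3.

Answer: 0 12 0 0

Derivation:
After op 1 (push 1): stack=[1] mem=[0,0,0,0]
After op 2 (RCL M3): stack=[1,0] mem=[0,0,0,0]
After op 3 (pop): stack=[1] mem=[0,0,0,0]
After op 4 (STO M1): stack=[empty] mem=[0,1,0,0]
After op 5 (RCL M1): stack=[1] mem=[0,1,0,0]
After op 6 (push 12): stack=[1,12] mem=[0,1,0,0]
After op 7 (STO M1): stack=[1] mem=[0,12,0,0]
After op 8 (push 16): stack=[1,16] mem=[0,12,0,0]
After op 9 (push 9): stack=[1,16,9] mem=[0,12,0,0]
After op 10 (*): stack=[1,144] mem=[0,12,0,0]
After op 11 (pop): stack=[1] mem=[0,12,0,0]
After op 12 (pop): stack=[empty] mem=[0,12,0,0]
After op 13 (push 19): stack=[19] mem=[0,12,0,0]
After op 14 (push 16): stack=[19,16] mem=[0,12,0,0]
After op 15 (swap): stack=[16,19] mem=[0,12,0,0]
After op 16 (RCL M1): stack=[16,19,12] mem=[0,12,0,0]
After op 17 (/): stack=[16,1] mem=[0,12,0,0]
After op 18 (pop): stack=[16] mem=[0,12,0,0]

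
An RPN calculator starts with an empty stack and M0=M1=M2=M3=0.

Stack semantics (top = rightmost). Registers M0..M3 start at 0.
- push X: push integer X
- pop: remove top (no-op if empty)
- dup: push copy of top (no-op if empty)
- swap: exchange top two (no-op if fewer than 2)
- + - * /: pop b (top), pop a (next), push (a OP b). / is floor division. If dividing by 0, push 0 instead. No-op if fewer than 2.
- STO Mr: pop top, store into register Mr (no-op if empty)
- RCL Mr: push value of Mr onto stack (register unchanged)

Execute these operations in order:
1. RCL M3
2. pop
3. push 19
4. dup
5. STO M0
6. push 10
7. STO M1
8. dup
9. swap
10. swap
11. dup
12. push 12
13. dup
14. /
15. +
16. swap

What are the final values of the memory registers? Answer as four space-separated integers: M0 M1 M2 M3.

After op 1 (RCL M3): stack=[0] mem=[0,0,0,0]
After op 2 (pop): stack=[empty] mem=[0,0,0,0]
After op 3 (push 19): stack=[19] mem=[0,0,0,0]
After op 4 (dup): stack=[19,19] mem=[0,0,0,0]
After op 5 (STO M0): stack=[19] mem=[19,0,0,0]
After op 6 (push 10): stack=[19,10] mem=[19,0,0,0]
After op 7 (STO M1): stack=[19] mem=[19,10,0,0]
After op 8 (dup): stack=[19,19] mem=[19,10,0,0]
After op 9 (swap): stack=[19,19] mem=[19,10,0,0]
After op 10 (swap): stack=[19,19] mem=[19,10,0,0]
After op 11 (dup): stack=[19,19,19] mem=[19,10,0,0]
After op 12 (push 12): stack=[19,19,19,12] mem=[19,10,0,0]
After op 13 (dup): stack=[19,19,19,12,12] mem=[19,10,0,0]
After op 14 (/): stack=[19,19,19,1] mem=[19,10,0,0]
After op 15 (+): stack=[19,19,20] mem=[19,10,0,0]
After op 16 (swap): stack=[19,20,19] mem=[19,10,0,0]

Answer: 19 10 0 0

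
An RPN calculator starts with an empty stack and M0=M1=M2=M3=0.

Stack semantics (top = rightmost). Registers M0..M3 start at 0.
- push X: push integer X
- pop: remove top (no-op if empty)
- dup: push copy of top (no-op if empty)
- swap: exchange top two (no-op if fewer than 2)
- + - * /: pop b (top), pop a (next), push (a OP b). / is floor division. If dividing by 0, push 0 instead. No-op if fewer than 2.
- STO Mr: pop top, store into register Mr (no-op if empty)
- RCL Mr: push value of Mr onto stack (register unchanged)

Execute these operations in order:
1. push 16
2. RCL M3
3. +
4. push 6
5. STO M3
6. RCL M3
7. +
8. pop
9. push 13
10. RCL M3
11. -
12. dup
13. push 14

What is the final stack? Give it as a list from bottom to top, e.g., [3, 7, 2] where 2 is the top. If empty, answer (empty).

After op 1 (push 16): stack=[16] mem=[0,0,0,0]
After op 2 (RCL M3): stack=[16,0] mem=[0,0,0,0]
After op 3 (+): stack=[16] mem=[0,0,0,0]
After op 4 (push 6): stack=[16,6] mem=[0,0,0,0]
After op 5 (STO M3): stack=[16] mem=[0,0,0,6]
After op 6 (RCL M3): stack=[16,6] mem=[0,0,0,6]
After op 7 (+): stack=[22] mem=[0,0,0,6]
After op 8 (pop): stack=[empty] mem=[0,0,0,6]
After op 9 (push 13): stack=[13] mem=[0,0,0,6]
After op 10 (RCL M3): stack=[13,6] mem=[0,0,0,6]
After op 11 (-): stack=[7] mem=[0,0,0,6]
After op 12 (dup): stack=[7,7] mem=[0,0,0,6]
After op 13 (push 14): stack=[7,7,14] mem=[0,0,0,6]

Answer: [7, 7, 14]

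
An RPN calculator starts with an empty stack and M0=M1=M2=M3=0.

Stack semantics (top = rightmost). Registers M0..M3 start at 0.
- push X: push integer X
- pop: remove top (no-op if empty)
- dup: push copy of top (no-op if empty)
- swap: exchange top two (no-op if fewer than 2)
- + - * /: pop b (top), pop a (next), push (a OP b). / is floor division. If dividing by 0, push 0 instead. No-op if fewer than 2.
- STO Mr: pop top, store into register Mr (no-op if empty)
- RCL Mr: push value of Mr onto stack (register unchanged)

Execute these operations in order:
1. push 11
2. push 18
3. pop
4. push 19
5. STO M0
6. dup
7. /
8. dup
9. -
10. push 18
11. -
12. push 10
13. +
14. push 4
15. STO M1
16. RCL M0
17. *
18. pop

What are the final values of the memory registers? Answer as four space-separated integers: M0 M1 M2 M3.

After op 1 (push 11): stack=[11] mem=[0,0,0,0]
After op 2 (push 18): stack=[11,18] mem=[0,0,0,0]
After op 3 (pop): stack=[11] mem=[0,0,0,0]
After op 4 (push 19): stack=[11,19] mem=[0,0,0,0]
After op 5 (STO M0): stack=[11] mem=[19,0,0,0]
After op 6 (dup): stack=[11,11] mem=[19,0,0,0]
After op 7 (/): stack=[1] mem=[19,0,0,0]
After op 8 (dup): stack=[1,1] mem=[19,0,0,0]
After op 9 (-): stack=[0] mem=[19,0,0,0]
After op 10 (push 18): stack=[0,18] mem=[19,0,0,0]
After op 11 (-): stack=[-18] mem=[19,0,0,0]
After op 12 (push 10): stack=[-18,10] mem=[19,0,0,0]
After op 13 (+): stack=[-8] mem=[19,0,0,0]
After op 14 (push 4): stack=[-8,4] mem=[19,0,0,0]
After op 15 (STO M1): stack=[-8] mem=[19,4,0,0]
After op 16 (RCL M0): stack=[-8,19] mem=[19,4,0,0]
After op 17 (*): stack=[-152] mem=[19,4,0,0]
After op 18 (pop): stack=[empty] mem=[19,4,0,0]

Answer: 19 4 0 0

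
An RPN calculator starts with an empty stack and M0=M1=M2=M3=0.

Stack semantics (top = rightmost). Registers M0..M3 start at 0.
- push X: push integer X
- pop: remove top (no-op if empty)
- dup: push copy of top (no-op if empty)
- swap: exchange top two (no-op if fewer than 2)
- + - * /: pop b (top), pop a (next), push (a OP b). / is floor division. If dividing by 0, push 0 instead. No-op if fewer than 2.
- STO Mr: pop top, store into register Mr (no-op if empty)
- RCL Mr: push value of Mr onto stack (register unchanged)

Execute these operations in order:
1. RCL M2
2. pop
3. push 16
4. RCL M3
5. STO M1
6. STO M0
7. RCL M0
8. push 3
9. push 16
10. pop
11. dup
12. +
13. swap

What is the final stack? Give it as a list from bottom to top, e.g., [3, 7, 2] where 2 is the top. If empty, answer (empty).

After op 1 (RCL M2): stack=[0] mem=[0,0,0,0]
After op 2 (pop): stack=[empty] mem=[0,0,0,0]
After op 3 (push 16): stack=[16] mem=[0,0,0,0]
After op 4 (RCL M3): stack=[16,0] mem=[0,0,0,0]
After op 5 (STO M1): stack=[16] mem=[0,0,0,0]
After op 6 (STO M0): stack=[empty] mem=[16,0,0,0]
After op 7 (RCL M0): stack=[16] mem=[16,0,0,0]
After op 8 (push 3): stack=[16,3] mem=[16,0,0,0]
After op 9 (push 16): stack=[16,3,16] mem=[16,0,0,0]
After op 10 (pop): stack=[16,3] mem=[16,0,0,0]
After op 11 (dup): stack=[16,3,3] mem=[16,0,0,0]
After op 12 (+): stack=[16,6] mem=[16,0,0,0]
After op 13 (swap): stack=[6,16] mem=[16,0,0,0]

Answer: [6, 16]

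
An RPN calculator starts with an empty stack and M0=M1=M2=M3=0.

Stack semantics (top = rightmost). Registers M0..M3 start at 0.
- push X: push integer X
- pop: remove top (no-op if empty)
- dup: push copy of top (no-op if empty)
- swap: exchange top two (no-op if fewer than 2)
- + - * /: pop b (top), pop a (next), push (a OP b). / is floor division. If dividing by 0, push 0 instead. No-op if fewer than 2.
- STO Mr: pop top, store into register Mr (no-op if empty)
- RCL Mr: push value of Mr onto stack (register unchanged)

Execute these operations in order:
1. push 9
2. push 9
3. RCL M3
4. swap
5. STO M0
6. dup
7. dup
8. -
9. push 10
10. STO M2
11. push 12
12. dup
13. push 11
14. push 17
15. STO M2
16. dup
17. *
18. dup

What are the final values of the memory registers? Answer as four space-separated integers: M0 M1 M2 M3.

After op 1 (push 9): stack=[9] mem=[0,0,0,0]
After op 2 (push 9): stack=[9,9] mem=[0,0,0,0]
After op 3 (RCL M3): stack=[9,9,0] mem=[0,0,0,0]
After op 4 (swap): stack=[9,0,9] mem=[0,0,0,0]
After op 5 (STO M0): stack=[9,0] mem=[9,0,0,0]
After op 6 (dup): stack=[9,0,0] mem=[9,0,0,0]
After op 7 (dup): stack=[9,0,0,0] mem=[9,0,0,0]
After op 8 (-): stack=[9,0,0] mem=[9,0,0,0]
After op 9 (push 10): stack=[9,0,0,10] mem=[9,0,0,0]
After op 10 (STO M2): stack=[9,0,0] mem=[9,0,10,0]
After op 11 (push 12): stack=[9,0,0,12] mem=[9,0,10,0]
After op 12 (dup): stack=[9,0,0,12,12] mem=[9,0,10,0]
After op 13 (push 11): stack=[9,0,0,12,12,11] mem=[9,0,10,0]
After op 14 (push 17): stack=[9,0,0,12,12,11,17] mem=[9,0,10,0]
After op 15 (STO M2): stack=[9,0,0,12,12,11] mem=[9,0,17,0]
After op 16 (dup): stack=[9,0,0,12,12,11,11] mem=[9,0,17,0]
After op 17 (*): stack=[9,0,0,12,12,121] mem=[9,0,17,0]
After op 18 (dup): stack=[9,0,0,12,12,121,121] mem=[9,0,17,0]

Answer: 9 0 17 0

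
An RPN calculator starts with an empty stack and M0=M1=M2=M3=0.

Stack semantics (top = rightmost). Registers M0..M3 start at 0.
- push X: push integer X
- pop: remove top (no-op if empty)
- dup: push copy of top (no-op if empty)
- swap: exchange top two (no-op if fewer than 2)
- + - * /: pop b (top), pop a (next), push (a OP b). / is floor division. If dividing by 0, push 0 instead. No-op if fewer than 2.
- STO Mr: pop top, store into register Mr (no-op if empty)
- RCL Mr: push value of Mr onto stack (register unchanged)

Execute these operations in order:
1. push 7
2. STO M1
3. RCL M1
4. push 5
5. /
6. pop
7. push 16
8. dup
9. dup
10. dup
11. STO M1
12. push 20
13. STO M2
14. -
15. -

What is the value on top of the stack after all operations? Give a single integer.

Answer: 16

Derivation:
After op 1 (push 7): stack=[7] mem=[0,0,0,0]
After op 2 (STO M1): stack=[empty] mem=[0,7,0,0]
After op 3 (RCL M1): stack=[7] mem=[0,7,0,0]
After op 4 (push 5): stack=[7,5] mem=[0,7,0,0]
After op 5 (/): stack=[1] mem=[0,7,0,0]
After op 6 (pop): stack=[empty] mem=[0,7,0,0]
After op 7 (push 16): stack=[16] mem=[0,7,0,0]
After op 8 (dup): stack=[16,16] mem=[0,7,0,0]
After op 9 (dup): stack=[16,16,16] mem=[0,7,0,0]
After op 10 (dup): stack=[16,16,16,16] mem=[0,7,0,0]
After op 11 (STO M1): stack=[16,16,16] mem=[0,16,0,0]
After op 12 (push 20): stack=[16,16,16,20] mem=[0,16,0,0]
After op 13 (STO M2): stack=[16,16,16] mem=[0,16,20,0]
After op 14 (-): stack=[16,0] mem=[0,16,20,0]
After op 15 (-): stack=[16] mem=[0,16,20,0]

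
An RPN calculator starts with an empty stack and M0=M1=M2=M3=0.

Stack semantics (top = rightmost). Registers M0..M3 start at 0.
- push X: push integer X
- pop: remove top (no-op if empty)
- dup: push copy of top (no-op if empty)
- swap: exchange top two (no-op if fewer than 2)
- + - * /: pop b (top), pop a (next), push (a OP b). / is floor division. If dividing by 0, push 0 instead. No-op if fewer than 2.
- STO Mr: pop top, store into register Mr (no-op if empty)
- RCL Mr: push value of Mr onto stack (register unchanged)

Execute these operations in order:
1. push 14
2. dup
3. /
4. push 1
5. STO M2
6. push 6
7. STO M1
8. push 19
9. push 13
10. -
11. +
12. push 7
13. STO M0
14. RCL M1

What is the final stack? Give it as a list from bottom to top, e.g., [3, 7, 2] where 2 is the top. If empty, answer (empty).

Answer: [7, 6]

Derivation:
After op 1 (push 14): stack=[14] mem=[0,0,0,0]
After op 2 (dup): stack=[14,14] mem=[0,0,0,0]
After op 3 (/): stack=[1] mem=[0,0,0,0]
After op 4 (push 1): stack=[1,1] mem=[0,0,0,0]
After op 5 (STO M2): stack=[1] mem=[0,0,1,0]
After op 6 (push 6): stack=[1,6] mem=[0,0,1,0]
After op 7 (STO M1): stack=[1] mem=[0,6,1,0]
After op 8 (push 19): stack=[1,19] mem=[0,6,1,0]
After op 9 (push 13): stack=[1,19,13] mem=[0,6,1,0]
After op 10 (-): stack=[1,6] mem=[0,6,1,0]
After op 11 (+): stack=[7] mem=[0,6,1,0]
After op 12 (push 7): stack=[7,7] mem=[0,6,1,0]
After op 13 (STO M0): stack=[7] mem=[7,6,1,0]
After op 14 (RCL M1): stack=[7,6] mem=[7,6,1,0]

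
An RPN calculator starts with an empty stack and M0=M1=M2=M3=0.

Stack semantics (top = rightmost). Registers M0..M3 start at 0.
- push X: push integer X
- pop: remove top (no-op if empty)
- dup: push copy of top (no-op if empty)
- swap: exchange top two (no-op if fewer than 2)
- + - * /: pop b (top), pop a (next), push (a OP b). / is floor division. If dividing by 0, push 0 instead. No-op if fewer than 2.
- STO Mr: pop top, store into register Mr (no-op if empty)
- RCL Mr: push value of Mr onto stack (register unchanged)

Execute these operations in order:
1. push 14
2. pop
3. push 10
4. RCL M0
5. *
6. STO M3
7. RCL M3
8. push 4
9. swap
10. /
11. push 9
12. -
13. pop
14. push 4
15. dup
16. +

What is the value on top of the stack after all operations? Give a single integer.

After op 1 (push 14): stack=[14] mem=[0,0,0,0]
After op 2 (pop): stack=[empty] mem=[0,0,0,0]
After op 3 (push 10): stack=[10] mem=[0,0,0,0]
After op 4 (RCL M0): stack=[10,0] mem=[0,0,0,0]
After op 5 (*): stack=[0] mem=[0,0,0,0]
After op 6 (STO M3): stack=[empty] mem=[0,0,0,0]
After op 7 (RCL M3): stack=[0] mem=[0,0,0,0]
After op 8 (push 4): stack=[0,4] mem=[0,0,0,0]
After op 9 (swap): stack=[4,0] mem=[0,0,0,0]
After op 10 (/): stack=[0] mem=[0,0,0,0]
After op 11 (push 9): stack=[0,9] mem=[0,0,0,0]
After op 12 (-): stack=[-9] mem=[0,0,0,0]
After op 13 (pop): stack=[empty] mem=[0,0,0,0]
After op 14 (push 4): stack=[4] mem=[0,0,0,0]
After op 15 (dup): stack=[4,4] mem=[0,0,0,0]
After op 16 (+): stack=[8] mem=[0,0,0,0]

Answer: 8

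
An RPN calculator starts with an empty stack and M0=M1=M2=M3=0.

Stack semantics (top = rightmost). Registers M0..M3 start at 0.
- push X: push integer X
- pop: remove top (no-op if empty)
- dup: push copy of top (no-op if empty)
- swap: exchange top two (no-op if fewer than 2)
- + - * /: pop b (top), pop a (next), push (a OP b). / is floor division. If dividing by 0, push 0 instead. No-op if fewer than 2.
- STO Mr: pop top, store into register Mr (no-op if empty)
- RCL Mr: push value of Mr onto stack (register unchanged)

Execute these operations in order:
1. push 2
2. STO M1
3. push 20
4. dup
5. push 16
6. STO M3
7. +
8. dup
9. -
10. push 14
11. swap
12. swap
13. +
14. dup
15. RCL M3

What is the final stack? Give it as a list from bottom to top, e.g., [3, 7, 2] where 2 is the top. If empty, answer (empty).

After op 1 (push 2): stack=[2] mem=[0,0,0,0]
After op 2 (STO M1): stack=[empty] mem=[0,2,0,0]
After op 3 (push 20): stack=[20] mem=[0,2,0,0]
After op 4 (dup): stack=[20,20] mem=[0,2,0,0]
After op 5 (push 16): stack=[20,20,16] mem=[0,2,0,0]
After op 6 (STO M3): stack=[20,20] mem=[0,2,0,16]
After op 7 (+): stack=[40] mem=[0,2,0,16]
After op 8 (dup): stack=[40,40] mem=[0,2,0,16]
After op 9 (-): stack=[0] mem=[0,2,0,16]
After op 10 (push 14): stack=[0,14] mem=[0,2,0,16]
After op 11 (swap): stack=[14,0] mem=[0,2,0,16]
After op 12 (swap): stack=[0,14] mem=[0,2,0,16]
After op 13 (+): stack=[14] mem=[0,2,0,16]
After op 14 (dup): stack=[14,14] mem=[0,2,0,16]
After op 15 (RCL M3): stack=[14,14,16] mem=[0,2,0,16]

Answer: [14, 14, 16]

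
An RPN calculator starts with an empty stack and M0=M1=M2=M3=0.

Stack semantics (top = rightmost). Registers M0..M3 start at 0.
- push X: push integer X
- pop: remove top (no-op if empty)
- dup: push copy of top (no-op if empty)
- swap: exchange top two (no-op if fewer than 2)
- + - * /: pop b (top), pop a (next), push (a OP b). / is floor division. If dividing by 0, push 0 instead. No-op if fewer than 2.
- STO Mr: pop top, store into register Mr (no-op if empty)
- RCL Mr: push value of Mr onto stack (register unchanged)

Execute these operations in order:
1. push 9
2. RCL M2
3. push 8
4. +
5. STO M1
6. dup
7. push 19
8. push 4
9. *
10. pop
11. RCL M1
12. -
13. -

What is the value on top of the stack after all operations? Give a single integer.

Answer: 8

Derivation:
After op 1 (push 9): stack=[9] mem=[0,0,0,0]
After op 2 (RCL M2): stack=[9,0] mem=[0,0,0,0]
After op 3 (push 8): stack=[9,0,8] mem=[0,0,0,0]
After op 4 (+): stack=[9,8] mem=[0,0,0,0]
After op 5 (STO M1): stack=[9] mem=[0,8,0,0]
After op 6 (dup): stack=[9,9] mem=[0,8,0,0]
After op 7 (push 19): stack=[9,9,19] mem=[0,8,0,0]
After op 8 (push 4): stack=[9,9,19,4] mem=[0,8,0,0]
After op 9 (*): stack=[9,9,76] mem=[0,8,0,0]
After op 10 (pop): stack=[9,9] mem=[0,8,0,0]
After op 11 (RCL M1): stack=[9,9,8] mem=[0,8,0,0]
After op 12 (-): stack=[9,1] mem=[0,8,0,0]
After op 13 (-): stack=[8] mem=[0,8,0,0]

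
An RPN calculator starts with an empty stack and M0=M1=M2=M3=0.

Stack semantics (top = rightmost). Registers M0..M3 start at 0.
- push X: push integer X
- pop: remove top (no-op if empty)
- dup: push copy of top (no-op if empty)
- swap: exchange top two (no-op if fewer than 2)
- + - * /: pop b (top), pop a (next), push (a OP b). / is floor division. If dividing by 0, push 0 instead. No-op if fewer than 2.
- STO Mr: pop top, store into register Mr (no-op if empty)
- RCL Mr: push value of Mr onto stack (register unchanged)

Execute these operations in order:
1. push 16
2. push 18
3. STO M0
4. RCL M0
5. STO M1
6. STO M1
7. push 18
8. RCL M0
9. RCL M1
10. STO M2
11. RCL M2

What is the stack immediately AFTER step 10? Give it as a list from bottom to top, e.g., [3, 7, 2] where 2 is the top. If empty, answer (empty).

After op 1 (push 16): stack=[16] mem=[0,0,0,0]
After op 2 (push 18): stack=[16,18] mem=[0,0,0,0]
After op 3 (STO M0): stack=[16] mem=[18,0,0,0]
After op 4 (RCL M0): stack=[16,18] mem=[18,0,0,0]
After op 5 (STO M1): stack=[16] mem=[18,18,0,0]
After op 6 (STO M1): stack=[empty] mem=[18,16,0,0]
After op 7 (push 18): stack=[18] mem=[18,16,0,0]
After op 8 (RCL M0): stack=[18,18] mem=[18,16,0,0]
After op 9 (RCL M1): stack=[18,18,16] mem=[18,16,0,0]
After op 10 (STO M2): stack=[18,18] mem=[18,16,16,0]

[18, 18]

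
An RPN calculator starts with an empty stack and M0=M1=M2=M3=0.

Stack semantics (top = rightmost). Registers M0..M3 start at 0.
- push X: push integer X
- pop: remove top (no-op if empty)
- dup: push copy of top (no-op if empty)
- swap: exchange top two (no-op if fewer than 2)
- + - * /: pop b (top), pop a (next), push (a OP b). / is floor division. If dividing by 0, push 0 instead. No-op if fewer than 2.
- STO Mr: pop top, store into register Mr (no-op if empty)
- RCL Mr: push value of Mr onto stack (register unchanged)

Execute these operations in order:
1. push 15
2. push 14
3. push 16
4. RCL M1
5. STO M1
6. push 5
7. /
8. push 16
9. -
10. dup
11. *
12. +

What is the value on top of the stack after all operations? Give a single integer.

After op 1 (push 15): stack=[15] mem=[0,0,0,0]
After op 2 (push 14): stack=[15,14] mem=[0,0,0,0]
After op 3 (push 16): stack=[15,14,16] mem=[0,0,0,0]
After op 4 (RCL M1): stack=[15,14,16,0] mem=[0,0,0,0]
After op 5 (STO M1): stack=[15,14,16] mem=[0,0,0,0]
After op 6 (push 5): stack=[15,14,16,5] mem=[0,0,0,0]
After op 7 (/): stack=[15,14,3] mem=[0,0,0,0]
After op 8 (push 16): stack=[15,14,3,16] mem=[0,0,0,0]
After op 9 (-): stack=[15,14,-13] mem=[0,0,0,0]
After op 10 (dup): stack=[15,14,-13,-13] mem=[0,0,0,0]
After op 11 (*): stack=[15,14,169] mem=[0,0,0,0]
After op 12 (+): stack=[15,183] mem=[0,0,0,0]

Answer: 183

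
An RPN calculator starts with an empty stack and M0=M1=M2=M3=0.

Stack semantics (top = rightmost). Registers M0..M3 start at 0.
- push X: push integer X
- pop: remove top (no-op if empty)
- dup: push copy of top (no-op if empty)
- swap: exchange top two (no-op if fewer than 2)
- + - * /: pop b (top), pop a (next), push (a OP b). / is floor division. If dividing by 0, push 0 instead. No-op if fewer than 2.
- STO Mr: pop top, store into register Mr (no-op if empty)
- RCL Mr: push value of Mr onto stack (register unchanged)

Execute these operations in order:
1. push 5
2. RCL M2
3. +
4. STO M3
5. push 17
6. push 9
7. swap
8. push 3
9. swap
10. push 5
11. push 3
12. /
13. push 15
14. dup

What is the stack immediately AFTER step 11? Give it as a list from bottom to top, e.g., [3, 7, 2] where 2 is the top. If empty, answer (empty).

After op 1 (push 5): stack=[5] mem=[0,0,0,0]
After op 2 (RCL M2): stack=[5,0] mem=[0,0,0,0]
After op 3 (+): stack=[5] mem=[0,0,0,0]
After op 4 (STO M3): stack=[empty] mem=[0,0,0,5]
After op 5 (push 17): stack=[17] mem=[0,0,0,5]
After op 6 (push 9): stack=[17,9] mem=[0,0,0,5]
After op 7 (swap): stack=[9,17] mem=[0,0,0,5]
After op 8 (push 3): stack=[9,17,3] mem=[0,0,0,5]
After op 9 (swap): stack=[9,3,17] mem=[0,0,0,5]
After op 10 (push 5): stack=[9,3,17,5] mem=[0,0,0,5]
After op 11 (push 3): stack=[9,3,17,5,3] mem=[0,0,0,5]

[9, 3, 17, 5, 3]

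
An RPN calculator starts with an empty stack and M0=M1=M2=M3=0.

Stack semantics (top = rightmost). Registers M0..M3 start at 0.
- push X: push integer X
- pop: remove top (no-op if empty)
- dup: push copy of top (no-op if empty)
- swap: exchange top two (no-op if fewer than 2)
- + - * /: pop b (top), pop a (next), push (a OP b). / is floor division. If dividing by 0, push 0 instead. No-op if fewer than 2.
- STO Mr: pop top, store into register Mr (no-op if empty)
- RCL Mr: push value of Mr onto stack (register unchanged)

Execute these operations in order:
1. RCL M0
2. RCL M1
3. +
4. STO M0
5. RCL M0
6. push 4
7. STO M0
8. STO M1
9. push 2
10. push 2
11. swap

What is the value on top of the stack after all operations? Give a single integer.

After op 1 (RCL M0): stack=[0] mem=[0,0,0,0]
After op 2 (RCL M1): stack=[0,0] mem=[0,0,0,0]
After op 3 (+): stack=[0] mem=[0,0,0,0]
After op 4 (STO M0): stack=[empty] mem=[0,0,0,0]
After op 5 (RCL M0): stack=[0] mem=[0,0,0,0]
After op 6 (push 4): stack=[0,4] mem=[0,0,0,0]
After op 7 (STO M0): stack=[0] mem=[4,0,0,0]
After op 8 (STO M1): stack=[empty] mem=[4,0,0,0]
After op 9 (push 2): stack=[2] mem=[4,0,0,0]
After op 10 (push 2): stack=[2,2] mem=[4,0,0,0]
After op 11 (swap): stack=[2,2] mem=[4,0,0,0]

Answer: 2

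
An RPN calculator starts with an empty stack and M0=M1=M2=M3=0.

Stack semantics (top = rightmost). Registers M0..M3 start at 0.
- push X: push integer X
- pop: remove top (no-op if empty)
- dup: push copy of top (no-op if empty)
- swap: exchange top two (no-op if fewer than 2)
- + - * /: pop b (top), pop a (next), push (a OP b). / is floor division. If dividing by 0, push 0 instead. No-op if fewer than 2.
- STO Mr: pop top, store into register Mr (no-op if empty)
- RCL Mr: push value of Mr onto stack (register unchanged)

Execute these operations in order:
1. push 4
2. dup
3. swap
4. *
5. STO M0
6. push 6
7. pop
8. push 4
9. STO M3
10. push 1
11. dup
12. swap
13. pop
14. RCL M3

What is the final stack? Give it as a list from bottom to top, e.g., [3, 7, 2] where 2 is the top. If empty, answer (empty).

Answer: [1, 4]

Derivation:
After op 1 (push 4): stack=[4] mem=[0,0,0,0]
After op 2 (dup): stack=[4,4] mem=[0,0,0,0]
After op 3 (swap): stack=[4,4] mem=[0,0,0,0]
After op 4 (*): stack=[16] mem=[0,0,0,0]
After op 5 (STO M0): stack=[empty] mem=[16,0,0,0]
After op 6 (push 6): stack=[6] mem=[16,0,0,0]
After op 7 (pop): stack=[empty] mem=[16,0,0,0]
After op 8 (push 4): stack=[4] mem=[16,0,0,0]
After op 9 (STO M3): stack=[empty] mem=[16,0,0,4]
After op 10 (push 1): stack=[1] mem=[16,0,0,4]
After op 11 (dup): stack=[1,1] mem=[16,0,0,4]
After op 12 (swap): stack=[1,1] mem=[16,0,0,4]
After op 13 (pop): stack=[1] mem=[16,0,0,4]
After op 14 (RCL M3): stack=[1,4] mem=[16,0,0,4]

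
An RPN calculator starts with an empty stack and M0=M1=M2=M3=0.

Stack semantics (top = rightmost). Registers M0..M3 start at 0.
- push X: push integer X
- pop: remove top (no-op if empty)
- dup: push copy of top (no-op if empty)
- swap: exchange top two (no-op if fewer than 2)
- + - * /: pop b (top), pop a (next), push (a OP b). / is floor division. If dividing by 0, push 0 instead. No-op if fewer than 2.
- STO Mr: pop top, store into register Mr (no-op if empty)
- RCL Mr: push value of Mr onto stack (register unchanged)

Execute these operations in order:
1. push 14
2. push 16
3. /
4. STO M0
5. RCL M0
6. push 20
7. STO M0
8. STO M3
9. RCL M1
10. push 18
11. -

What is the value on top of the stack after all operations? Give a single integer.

Answer: -18

Derivation:
After op 1 (push 14): stack=[14] mem=[0,0,0,0]
After op 2 (push 16): stack=[14,16] mem=[0,0,0,0]
After op 3 (/): stack=[0] mem=[0,0,0,0]
After op 4 (STO M0): stack=[empty] mem=[0,0,0,0]
After op 5 (RCL M0): stack=[0] mem=[0,0,0,0]
After op 6 (push 20): stack=[0,20] mem=[0,0,0,0]
After op 7 (STO M0): stack=[0] mem=[20,0,0,0]
After op 8 (STO M3): stack=[empty] mem=[20,0,0,0]
After op 9 (RCL M1): stack=[0] mem=[20,0,0,0]
After op 10 (push 18): stack=[0,18] mem=[20,0,0,0]
After op 11 (-): stack=[-18] mem=[20,0,0,0]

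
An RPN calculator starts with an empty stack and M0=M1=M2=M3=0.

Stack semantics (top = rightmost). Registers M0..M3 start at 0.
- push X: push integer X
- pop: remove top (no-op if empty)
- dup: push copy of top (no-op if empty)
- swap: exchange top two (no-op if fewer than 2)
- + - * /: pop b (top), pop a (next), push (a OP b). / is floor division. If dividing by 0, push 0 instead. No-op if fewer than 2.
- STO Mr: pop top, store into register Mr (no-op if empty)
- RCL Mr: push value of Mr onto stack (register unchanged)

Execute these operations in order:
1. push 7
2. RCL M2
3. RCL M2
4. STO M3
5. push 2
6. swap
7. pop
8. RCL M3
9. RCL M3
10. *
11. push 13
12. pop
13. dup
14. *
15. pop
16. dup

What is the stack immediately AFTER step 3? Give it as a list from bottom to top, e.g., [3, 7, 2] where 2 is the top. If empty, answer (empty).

After op 1 (push 7): stack=[7] mem=[0,0,0,0]
After op 2 (RCL M2): stack=[7,0] mem=[0,0,0,0]
After op 3 (RCL M2): stack=[7,0,0] mem=[0,0,0,0]

[7, 0, 0]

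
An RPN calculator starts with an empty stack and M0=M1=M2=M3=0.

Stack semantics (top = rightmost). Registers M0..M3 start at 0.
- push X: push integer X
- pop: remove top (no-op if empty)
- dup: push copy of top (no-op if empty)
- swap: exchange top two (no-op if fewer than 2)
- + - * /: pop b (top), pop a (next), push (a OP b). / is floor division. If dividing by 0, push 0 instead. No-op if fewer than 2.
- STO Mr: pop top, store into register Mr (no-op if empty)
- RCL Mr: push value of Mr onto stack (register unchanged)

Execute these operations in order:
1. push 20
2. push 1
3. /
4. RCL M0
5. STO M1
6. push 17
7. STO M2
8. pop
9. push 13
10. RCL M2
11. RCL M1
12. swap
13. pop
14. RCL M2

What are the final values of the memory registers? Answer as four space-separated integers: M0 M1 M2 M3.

Answer: 0 0 17 0

Derivation:
After op 1 (push 20): stack=[20] mem=[0,0,0,0]
After op 2 (push 1): stack=[20,1] mem=[0,0,0,0]
After op 3 (/): stack=[20] mem=[0,0,0,0]
After op 4 (RCL M0): stack=[20,0] mem=[0,0,0,0]
After op 5 (STO M1): stack=[20] mem=[0,0,0,0]
After op 6 (push 17): stack=[20,17] mem=[0,0,0,0]
After op 7 (STO M2): stack=[20] mem=[0,0,17,0]
After op 8 (pop): stack=[empty] mem=[0,0,17,0]
After op 9 (push 13): stack=[13] mem=[0,0,17,0]
After op 10 (RCL M2): stack=[13,17] mem=[0,0,17,0]
After op 11 (RCL M1): stack=[13,17,0] mem=[0,0,17,0]
After op 12 (swap): stack=[13,0,17] mem=[0,0,17,0]
After op 13 (pop): stack=[13,0] mem=[0,0,17,0]
After op 14 (RCL M2): stack=[13,0,17] mem=[0,0,17,0]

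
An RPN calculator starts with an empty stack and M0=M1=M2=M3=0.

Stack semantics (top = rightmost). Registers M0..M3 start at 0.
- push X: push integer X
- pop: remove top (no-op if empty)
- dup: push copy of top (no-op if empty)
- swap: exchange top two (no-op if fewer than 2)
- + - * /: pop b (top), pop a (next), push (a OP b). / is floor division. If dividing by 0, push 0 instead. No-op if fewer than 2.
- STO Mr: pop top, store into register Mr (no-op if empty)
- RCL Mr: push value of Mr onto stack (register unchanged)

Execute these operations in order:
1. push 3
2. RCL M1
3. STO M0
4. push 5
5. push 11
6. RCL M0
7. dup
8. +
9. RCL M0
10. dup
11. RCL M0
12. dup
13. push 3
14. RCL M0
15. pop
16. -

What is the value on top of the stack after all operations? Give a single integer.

Answer: -3

Derivation:
After op 1 (push 3): stack=[3] mem=[0,0,0,0]
After op 2 (RCL M1): stack=[3,0] mem=[0,0,0,0]
After op 3 (STO M0): stack=[3] mem=[0,0,0,0]
After op 4 (push 5): stack=[3,5] mem=[0,0,0,0]
After op 5 (push 11): stack=[3,5,11] mem=[0,0,0,0]
After op 6 (RCL M0): stack=[3,5,11,0] mem=[0,0,0,0]
After op 7 (dup): stack=[3,5,11,0,0] mem=[0,0,0,0]
After op 8 (+): stack=[3,5,11,0] mem=[0,0,0,0]
After op 9 (RCL M0): stack=[3,5,11,0,0] mem=[0,0,0,0]
After op 10 (dup): stack=[3,5,11,0,0,0] mem=[0,0,0,0]
After op 11 (RCL M0): stack=[3,5,11,0,0,0,0] mem=[0,0,0,0]
After op 12 (dup): stack=[3,5,11,0,0,0,0,0] mem=[0,0,0,0]
After op 13 (push 3): stack=[3,5,11,0,0,0,0,0,3] mem=[0,0,0,0]
After op 14 (RCL M0): stack=[3,5,11,0,0,0,0,0,3,0] mem=[0,0,0,0]
After op 15 (pop): stack=[3,5,11,0,0,0,0,0,3] mem=[0,0,0,0]
After op 16 (-): stack=[3,5,11,0,0,0,0,-3] mem=[0,0,0,0]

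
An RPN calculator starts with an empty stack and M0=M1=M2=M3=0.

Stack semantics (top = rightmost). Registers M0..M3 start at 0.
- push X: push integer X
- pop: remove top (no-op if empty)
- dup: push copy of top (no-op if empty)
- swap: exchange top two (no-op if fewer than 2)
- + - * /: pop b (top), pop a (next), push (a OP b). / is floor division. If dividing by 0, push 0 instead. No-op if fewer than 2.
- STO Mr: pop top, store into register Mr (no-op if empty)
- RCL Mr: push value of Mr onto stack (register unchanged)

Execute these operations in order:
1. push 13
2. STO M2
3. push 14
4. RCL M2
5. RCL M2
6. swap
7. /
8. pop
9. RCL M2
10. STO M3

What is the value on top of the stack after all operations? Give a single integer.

Answer: 14

Derivation:
After op 1 (push 13): stack=[13] mem=[0,0,0,0]
After op 2 (STO M2): stack=[empty] mem=[0,0,13,0]
After op 3 (push 14): stack=[14] mem=[0,0,13,0]
After op 4 (RCL M2): stack=[14,13] mem=[0,0,13,0]
After op 5 (RCL M2): stack=[14,13,13] mem=[0,0,13,0]
After op 6 (swap): stack=[14,13,13] mem=[0,0,13,0]
After op 7 (/): stack=[14,1] mem=[0,0,13,0]
After op 8 (pop): stack=[14] mem=[0,0,13,0]
After op 9 (RCL M2): stack=[14,13] mem=[0,0,13,0]
After op 10 (STO M3): stack=[14] mem=[0,0,13,13]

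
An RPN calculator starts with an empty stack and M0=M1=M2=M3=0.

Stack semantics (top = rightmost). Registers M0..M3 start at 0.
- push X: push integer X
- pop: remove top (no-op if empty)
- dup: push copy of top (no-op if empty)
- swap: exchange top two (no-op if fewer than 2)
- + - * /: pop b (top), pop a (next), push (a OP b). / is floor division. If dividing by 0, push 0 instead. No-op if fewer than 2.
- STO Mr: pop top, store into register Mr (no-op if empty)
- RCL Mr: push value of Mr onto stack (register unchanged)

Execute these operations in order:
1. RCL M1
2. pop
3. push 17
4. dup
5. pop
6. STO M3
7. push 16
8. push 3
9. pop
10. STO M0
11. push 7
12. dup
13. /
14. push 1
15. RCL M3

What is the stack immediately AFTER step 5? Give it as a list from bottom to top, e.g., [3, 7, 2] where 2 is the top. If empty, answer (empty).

After op 1 (RCL M1): stack=[0] mem=[0,0,0,0]
After op 2 (pop): stack=[empty] mem=[0,0,0,0]
After op 3 (push 17): stack=[17] mem=[0,0,0,0]
After op 4 (dup): stack=[17,17] mem=[0,0,0,0]
After op 5 (pop): stack=[17] mem=[0,0,0,0]

[17]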